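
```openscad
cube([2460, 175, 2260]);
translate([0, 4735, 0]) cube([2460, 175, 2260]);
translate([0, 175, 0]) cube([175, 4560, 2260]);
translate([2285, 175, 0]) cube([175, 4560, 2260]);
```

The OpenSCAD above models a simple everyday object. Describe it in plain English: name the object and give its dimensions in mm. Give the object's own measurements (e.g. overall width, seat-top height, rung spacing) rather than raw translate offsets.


The wall frame of a small rectangular building: four walls, each 2260 mm tall and 175 mm thick, enclosing a footprint 2460 mm (x) by 4910 mm (y) outside-to-outside, with no floor or roof. The front and back walls (the −y and +y sides) span the full width; the two side walls fit between them.


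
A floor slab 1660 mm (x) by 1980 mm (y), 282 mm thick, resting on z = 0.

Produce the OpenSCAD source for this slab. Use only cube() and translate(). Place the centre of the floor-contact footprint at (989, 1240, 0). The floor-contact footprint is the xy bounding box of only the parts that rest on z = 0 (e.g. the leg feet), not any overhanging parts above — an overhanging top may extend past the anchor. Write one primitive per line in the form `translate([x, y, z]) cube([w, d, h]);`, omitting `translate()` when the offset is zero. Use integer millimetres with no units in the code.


translate([159, 250, 0]) cube([1660, 1980, 282]);


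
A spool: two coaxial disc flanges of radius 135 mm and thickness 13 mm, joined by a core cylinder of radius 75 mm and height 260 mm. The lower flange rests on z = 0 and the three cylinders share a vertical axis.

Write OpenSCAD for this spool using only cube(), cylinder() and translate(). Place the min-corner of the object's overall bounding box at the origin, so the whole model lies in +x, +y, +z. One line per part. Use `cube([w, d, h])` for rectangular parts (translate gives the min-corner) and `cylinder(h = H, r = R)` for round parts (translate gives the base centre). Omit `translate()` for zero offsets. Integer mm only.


translate([135, 135, 0]) cylinder(h = 13, r = 135);
translate([135, 135, 13]) cylinder(h = 260, r = 75);
translate([135, 135, 273]) cylinder(h = 13, r = 135);


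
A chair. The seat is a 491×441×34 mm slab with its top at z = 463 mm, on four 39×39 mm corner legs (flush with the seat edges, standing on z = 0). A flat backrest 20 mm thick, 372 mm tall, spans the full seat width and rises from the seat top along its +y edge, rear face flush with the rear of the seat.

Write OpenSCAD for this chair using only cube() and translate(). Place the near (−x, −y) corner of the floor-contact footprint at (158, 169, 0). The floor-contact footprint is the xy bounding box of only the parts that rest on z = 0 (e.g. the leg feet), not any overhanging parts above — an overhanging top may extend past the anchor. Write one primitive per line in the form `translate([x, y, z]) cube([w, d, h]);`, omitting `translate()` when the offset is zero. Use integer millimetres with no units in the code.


// leg_h = 463 - 34 = 429
translate([158, 169, 429]) cube([491, 441, 34]);
translate([158, 169, 0]) cube([39, 39, 429]);
translate([610, 169, 0]) cube([39, 39, 429]);
translate([158, 571, 0]) cube([39, 39, 429]);
translate([610, 571, 0]) cube([39, 39, 429]);
translate([158, 590, 463]) cube([491, 20, 372]);


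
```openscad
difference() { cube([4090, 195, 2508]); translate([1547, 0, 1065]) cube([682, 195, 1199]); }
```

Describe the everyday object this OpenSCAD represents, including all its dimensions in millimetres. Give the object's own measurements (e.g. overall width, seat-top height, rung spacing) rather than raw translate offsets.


A wall 4090 mm long (x), 195 mm thick (y), 2508 mm tall, with a rectangular window opening cut through it. The opening is 682 mm wide and 1199 mm tall; its sill is at z = 1065 mm and its near (−x) edge is 1547 mm from the wall's −x end. The opening passes through the full wall thickness.


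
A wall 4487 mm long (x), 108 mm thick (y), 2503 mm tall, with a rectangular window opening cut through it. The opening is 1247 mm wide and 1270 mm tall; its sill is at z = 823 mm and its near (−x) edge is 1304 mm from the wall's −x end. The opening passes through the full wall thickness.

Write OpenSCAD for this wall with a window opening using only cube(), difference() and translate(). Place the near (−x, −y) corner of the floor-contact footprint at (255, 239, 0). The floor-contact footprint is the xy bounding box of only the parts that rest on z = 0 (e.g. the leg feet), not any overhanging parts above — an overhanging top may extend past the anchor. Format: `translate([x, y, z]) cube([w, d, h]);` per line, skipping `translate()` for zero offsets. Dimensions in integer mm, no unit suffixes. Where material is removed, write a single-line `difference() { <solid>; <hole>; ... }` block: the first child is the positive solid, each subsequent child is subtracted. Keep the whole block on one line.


difference() { translate([255, 239, 0]) cube([4487, 108, 2503]); translate([1559, 239, 823]) cube([1247, 108, 1270]); }


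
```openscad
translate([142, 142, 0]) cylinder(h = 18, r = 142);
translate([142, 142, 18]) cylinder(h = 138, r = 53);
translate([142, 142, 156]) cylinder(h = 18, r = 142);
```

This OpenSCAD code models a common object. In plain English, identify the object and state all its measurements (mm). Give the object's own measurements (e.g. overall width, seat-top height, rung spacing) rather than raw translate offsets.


A spool: two coaxial disc flanges of radius 142 mm and thickness 18 mm, joined by a core cylinder of radius 53 mm and height 138 mm. The lower flange rests on z = 0 and the three cylinders share a vertical axis.


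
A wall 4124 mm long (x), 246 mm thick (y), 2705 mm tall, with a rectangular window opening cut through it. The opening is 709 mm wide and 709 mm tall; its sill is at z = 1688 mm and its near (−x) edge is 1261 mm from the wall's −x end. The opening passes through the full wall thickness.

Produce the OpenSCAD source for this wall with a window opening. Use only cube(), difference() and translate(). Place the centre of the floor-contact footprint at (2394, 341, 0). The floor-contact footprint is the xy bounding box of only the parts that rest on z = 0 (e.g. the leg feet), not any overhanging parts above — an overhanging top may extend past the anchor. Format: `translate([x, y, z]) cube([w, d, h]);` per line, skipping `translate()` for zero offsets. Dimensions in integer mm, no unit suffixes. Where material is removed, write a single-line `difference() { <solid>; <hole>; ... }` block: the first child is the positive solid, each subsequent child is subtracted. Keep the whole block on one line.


difference() { translate([332, 218, 0]) cube([4124, 246, 2705]); translate([1593, 218, 1688]) cube([709, 246, 709]); }


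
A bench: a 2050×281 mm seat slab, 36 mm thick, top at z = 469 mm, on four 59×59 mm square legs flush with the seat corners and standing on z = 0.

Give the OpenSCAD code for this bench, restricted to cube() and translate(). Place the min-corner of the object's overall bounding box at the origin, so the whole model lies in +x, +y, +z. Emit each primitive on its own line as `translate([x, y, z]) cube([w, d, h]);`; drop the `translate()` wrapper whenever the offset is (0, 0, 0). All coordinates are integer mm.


translate([0, 0, 433]) cube([2050, 281, 36]);
cube([59, 59, 433]);
translate([0, 222, 0]) cube([59, 59, 433]);
translate([1991, 0, 0]) cube([59, 59, 433]);
translate([1991, 222, 0]) cube([59, 59, 433]);


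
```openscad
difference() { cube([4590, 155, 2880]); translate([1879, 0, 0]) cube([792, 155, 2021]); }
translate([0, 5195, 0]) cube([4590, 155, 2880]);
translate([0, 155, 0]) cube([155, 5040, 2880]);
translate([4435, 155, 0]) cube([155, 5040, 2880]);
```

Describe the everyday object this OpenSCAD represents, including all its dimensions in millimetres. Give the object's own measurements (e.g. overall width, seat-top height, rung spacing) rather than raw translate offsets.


A single room: four walls, each 2880 mm tall and 155 mm thick, enclosing an outside footprint 4590×5350 mm (x × y), no floor or roof. The front and back walls (−y and +y sides) run the full x-width; the side walls fit between their inner faces. A door opening 792 mm wide and 2021 mm tall is cut through the front wall from the floor up, its −x edge 1879 mm from the wall's −x end.


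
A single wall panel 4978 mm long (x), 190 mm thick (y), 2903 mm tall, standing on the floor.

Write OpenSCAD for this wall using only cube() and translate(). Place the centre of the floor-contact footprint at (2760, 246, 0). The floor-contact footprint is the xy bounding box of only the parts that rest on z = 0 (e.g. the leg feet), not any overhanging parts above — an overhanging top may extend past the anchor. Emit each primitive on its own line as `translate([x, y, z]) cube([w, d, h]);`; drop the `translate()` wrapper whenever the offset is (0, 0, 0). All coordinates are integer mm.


translate([271, 151, 0]) cube([4978, 190, 2903]);


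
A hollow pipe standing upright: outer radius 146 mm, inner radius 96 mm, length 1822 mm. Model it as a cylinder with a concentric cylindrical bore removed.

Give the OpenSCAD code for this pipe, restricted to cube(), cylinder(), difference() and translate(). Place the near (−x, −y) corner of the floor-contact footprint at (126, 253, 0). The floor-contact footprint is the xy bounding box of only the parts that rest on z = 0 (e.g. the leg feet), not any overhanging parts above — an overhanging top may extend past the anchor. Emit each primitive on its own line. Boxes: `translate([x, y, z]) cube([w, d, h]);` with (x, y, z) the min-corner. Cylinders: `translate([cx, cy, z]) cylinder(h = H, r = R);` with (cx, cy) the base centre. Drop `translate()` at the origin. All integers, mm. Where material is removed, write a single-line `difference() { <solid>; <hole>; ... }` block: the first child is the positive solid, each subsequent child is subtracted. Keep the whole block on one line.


difference() { translate([272, 399, 0]) cylinder(h = 1822, r = 146); translate([272, 399, 0]) cylinder(h = 1822, r = 96); }


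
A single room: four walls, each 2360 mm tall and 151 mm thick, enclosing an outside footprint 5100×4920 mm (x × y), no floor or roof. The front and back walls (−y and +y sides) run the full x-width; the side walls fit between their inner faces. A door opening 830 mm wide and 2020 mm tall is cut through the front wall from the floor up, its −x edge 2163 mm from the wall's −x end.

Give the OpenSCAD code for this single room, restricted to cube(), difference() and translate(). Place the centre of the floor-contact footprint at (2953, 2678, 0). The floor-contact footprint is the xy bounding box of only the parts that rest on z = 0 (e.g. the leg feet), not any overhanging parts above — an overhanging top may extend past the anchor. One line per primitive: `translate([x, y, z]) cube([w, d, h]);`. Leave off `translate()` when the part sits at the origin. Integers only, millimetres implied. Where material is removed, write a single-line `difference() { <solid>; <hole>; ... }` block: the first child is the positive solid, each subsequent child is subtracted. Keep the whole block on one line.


difference() { translate([403, 218, 0]) cube([5100, 151, 2360]); translate([2566, 218, 0]) cube([830, 151, 2020]); }
translate([403, 4987, 0]) cube([5100, 151, 2360]);
translate([403, 369, 0]) cube([151, 4618, 2360]);
translate([5352, 369, 0]) cube([151, 4618, 2360]);


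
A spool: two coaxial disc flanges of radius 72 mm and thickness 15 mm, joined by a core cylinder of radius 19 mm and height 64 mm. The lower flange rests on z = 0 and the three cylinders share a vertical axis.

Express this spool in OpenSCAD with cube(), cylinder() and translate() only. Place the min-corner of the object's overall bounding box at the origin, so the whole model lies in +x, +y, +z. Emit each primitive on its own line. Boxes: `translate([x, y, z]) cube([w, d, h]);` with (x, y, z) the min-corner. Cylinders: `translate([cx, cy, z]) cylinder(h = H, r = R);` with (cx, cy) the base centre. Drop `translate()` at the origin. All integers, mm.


translate([72, 72, 0]) cylinder(h = 15, r = 72);
translate([72, 72, 15]) cylinder(h = 64, r = 19);
translate([72, 72, 79]) cylinder(h = 15, r = 72);


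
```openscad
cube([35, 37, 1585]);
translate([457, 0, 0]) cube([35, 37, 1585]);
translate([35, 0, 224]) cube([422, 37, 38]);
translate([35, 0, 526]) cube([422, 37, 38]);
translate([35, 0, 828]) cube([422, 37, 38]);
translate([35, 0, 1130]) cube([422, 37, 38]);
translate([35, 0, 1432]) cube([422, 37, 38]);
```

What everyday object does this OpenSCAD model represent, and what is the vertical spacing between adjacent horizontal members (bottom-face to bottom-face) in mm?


A ladder. The rung spacing is 302 mm.

Two tall 35×37 posts with 5 short bars between them — a ladder. Adjacent rungs sit at z = 224 and z = 526, so the spacing is 526 − 224 = 302 mm.


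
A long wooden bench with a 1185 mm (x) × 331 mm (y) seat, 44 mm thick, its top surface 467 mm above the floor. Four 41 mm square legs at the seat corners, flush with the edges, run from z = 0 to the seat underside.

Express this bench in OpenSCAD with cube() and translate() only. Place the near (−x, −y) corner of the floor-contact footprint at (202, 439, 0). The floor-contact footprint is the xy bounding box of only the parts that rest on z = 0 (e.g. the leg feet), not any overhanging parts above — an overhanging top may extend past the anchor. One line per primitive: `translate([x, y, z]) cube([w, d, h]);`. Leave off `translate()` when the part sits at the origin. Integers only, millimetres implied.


translate([202, 439, 423]) cube([1185, 331, 44]);
translate([202, 439, 0]) cube([41, 41, 423]);
translate([202, 729, 0]) cube([41, 41, 423]);
translate([1346, 439, 0]) cube([41, 41, 423]);
translate([1346, 729, 0]) cube([41, 41, 423]);


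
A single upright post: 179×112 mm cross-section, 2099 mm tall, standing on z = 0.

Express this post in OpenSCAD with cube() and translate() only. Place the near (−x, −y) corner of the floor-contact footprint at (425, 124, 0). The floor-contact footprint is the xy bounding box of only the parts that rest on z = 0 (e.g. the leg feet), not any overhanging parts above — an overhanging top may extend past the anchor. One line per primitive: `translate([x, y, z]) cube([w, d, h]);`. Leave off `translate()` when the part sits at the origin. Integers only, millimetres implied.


translate([425, 124, 0]) cube([179, 112, 2099]);


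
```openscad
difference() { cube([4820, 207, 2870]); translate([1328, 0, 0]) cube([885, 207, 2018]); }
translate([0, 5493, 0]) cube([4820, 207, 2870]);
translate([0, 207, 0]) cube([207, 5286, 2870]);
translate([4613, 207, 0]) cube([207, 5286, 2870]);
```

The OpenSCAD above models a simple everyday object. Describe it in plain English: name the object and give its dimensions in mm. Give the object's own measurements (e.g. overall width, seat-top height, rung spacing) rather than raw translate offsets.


A single room: four walls, each 2870 mm tall and 207 mm thick, enclosing an outside footprint 4820×5700 mm (x × y), no floor or roof. The front and back walls (−y and +y sides) run the full x-width; the side walls fit between their inner faces. A door opening 885 mm wide and 2018 mm tall is cut through the front wall from the floor up, its −x edge 1328 mm from the wall's −x end.


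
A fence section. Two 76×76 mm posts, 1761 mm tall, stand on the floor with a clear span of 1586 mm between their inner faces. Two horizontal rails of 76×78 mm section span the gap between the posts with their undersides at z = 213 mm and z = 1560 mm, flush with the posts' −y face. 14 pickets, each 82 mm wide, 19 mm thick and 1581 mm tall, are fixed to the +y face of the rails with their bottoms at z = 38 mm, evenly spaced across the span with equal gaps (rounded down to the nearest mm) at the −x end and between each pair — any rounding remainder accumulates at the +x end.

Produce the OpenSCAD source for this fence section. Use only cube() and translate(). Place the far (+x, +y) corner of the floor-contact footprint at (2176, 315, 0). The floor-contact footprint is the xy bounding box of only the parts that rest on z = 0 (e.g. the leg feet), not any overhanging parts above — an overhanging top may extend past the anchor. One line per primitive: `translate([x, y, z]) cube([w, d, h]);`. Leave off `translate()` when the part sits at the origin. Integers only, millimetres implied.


translate([438, 239, 0]) cube([76, 76, 1761]);
translate([2100, 239, 0]) cube([76, 76, 1761]);
translate([514, 239, 213]) cube([1586, 76, 78]);
translate([514, 239, 1560]) cube([1586, 76, 78]);
translate([543, 315, 38]) cube([82, 19, 1581]);
translate([654, 315, 38]) cube([82, 19, 1581]);
translate([765, 315, 38]) cube([82, 19, 1581]);
translate([876, 315, 38]) cube([82, 19, 1581]);
translate([987, 315, 38]) cube([82, 19, 1581]);
translate([1098, 315, 38]) cube([82, 19, 1581]);
translate([1209, 315, 38]) cube([82, 19, 1581]);
translate([1320, 315, 38]) cube([82, 19, 1581]);
translate([1431, 315, 38]) cube([82, 19, 1581]);
translate([1542, 315, 38]) cube([82, 19, 1581]);
translate([1653, 315, 38]) cube([82, 19, 1581]);
translate([1764, 315, 38]) cube([82, 19, 1581]);
translate([1875, 315, 38]) cube([82, 19, 1581]);
translate([1986, 315, 38]) cube([82, 19, 1581]);


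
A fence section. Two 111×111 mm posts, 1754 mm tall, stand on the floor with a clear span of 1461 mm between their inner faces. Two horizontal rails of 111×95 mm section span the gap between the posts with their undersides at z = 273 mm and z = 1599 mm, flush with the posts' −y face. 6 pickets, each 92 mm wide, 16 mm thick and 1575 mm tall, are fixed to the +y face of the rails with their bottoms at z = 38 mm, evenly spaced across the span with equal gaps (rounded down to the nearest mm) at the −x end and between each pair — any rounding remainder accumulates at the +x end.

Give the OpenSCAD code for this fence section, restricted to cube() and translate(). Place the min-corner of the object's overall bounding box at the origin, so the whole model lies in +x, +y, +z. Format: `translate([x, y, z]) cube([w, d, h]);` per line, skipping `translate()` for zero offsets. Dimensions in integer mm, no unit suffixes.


cube([111, 111, 1754]);
translate([1572, 0, 0]) cube([111, 111, 1754]);
translate([111, 0, 273]) cube([1461, 111, 95]);
translate([111, 0, 1599]) cube([1461, 111, 95]);
translate([240, 111, 38]) cube([92, 16, 1575]);
translate([461, 111, 38]) cube([92, 16, 1575]);
translate([682, 111, 38]) cube([92, 16, 1575]);
translate([903, 111, 38]) cube([92, 16, 1575]);
translate([1124, 111, 38]) cube([92, 16, 1575]);
translate([1345, 111, 38]) cube([92, 16, 1575]);


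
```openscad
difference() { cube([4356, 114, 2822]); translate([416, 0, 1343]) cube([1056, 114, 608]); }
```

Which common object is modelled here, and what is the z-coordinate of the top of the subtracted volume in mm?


A wall with a window opening. The window head height is 1951 mm.

A wall with a rectangular opening subtracted — a window. Sill at z = 1343, opening 608 mm tall, so the head is at 1343 + 608 = 1951 mm.


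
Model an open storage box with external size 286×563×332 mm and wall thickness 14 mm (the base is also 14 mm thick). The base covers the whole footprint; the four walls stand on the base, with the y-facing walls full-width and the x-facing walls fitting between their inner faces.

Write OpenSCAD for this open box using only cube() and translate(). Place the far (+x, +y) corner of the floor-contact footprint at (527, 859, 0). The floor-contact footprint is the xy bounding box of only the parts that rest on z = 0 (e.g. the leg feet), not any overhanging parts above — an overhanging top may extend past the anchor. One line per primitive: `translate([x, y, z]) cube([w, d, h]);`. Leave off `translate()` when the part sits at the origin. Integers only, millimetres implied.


translate([241, 296, 0]) cube([286, 563, 14]);
translate([241, 296, 14]) cube([286, 14, 318]);
translate([241, 845, 14]) cube([286, 14, 318]);
translate([241, 310, 14]) cube([14, 535, 318]);
translate([513, 310, 14]) cube([14, 535, 318]);


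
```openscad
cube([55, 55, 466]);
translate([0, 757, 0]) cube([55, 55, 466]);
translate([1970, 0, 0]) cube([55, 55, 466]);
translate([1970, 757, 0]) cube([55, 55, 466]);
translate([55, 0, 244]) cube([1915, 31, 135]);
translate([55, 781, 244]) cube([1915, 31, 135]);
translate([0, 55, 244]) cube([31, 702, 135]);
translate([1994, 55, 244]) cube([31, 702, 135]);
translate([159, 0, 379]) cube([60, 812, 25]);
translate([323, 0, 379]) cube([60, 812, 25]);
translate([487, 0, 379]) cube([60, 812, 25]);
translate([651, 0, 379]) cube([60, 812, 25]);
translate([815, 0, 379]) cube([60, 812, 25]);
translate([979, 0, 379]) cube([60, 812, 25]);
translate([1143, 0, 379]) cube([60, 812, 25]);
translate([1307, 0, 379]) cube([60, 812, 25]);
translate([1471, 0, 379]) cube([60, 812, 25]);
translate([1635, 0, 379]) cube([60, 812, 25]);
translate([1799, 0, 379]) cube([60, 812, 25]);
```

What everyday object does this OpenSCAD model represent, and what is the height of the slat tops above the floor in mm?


A bed frame. The slat-top height is 404 mm.

Four posts, four rails, and a row of slats — a bed frame. Slats sit on the rails at z = 244 + 135 = 379; with slat thickness 25, the top is 404 mm.


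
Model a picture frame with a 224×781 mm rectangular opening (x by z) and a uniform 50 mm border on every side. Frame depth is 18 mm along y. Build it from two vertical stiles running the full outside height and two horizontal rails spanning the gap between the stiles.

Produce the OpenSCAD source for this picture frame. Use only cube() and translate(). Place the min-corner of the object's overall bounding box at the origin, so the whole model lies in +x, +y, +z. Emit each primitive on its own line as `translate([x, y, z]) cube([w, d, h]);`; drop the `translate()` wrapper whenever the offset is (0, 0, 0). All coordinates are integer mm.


cube([50, 18, 881]);
translate([274, 0, 0]) cube([50, 18, 881]);
translate([50, 0, 0]) cube([224, 18, 50]);
translate([50, 0, 831]) cube([224, 18, 50]);


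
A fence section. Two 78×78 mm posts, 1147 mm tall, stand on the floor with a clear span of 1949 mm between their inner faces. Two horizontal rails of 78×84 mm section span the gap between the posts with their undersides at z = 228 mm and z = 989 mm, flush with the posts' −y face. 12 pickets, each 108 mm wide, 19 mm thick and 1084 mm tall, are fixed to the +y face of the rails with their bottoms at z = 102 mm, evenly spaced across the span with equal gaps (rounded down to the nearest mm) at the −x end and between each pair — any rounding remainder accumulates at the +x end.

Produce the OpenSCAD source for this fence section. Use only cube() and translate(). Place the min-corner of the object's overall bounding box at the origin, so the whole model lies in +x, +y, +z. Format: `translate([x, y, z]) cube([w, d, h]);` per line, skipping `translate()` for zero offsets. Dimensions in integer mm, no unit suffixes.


cube([78, 78, 1147]);
translate([2027, 0, 0]) cube([78, 78, 1147]);
translate([78, 0, 228]) cube([1949, 78, 84]);
translate([78, 0, 989]) cube([1949, 78, 84]);
translate([128, 78, 102]) cube([108, 19, 1084]);
translate([286, 78, 102]) cube([108, 19, 1084]);
translate([444, 78, 102]) cube([108, 19, 1084]);
translate([602, 78, 102]) cube([108, 19, 1084]);
translate([760, 78, 102]) cube([108, 19, 1084]);
translate([918, 78, 102]) cube([108, 19, 1084]);
translate([1076, 78, 102]) cube([108, 19, 1084]);
translate([1234, 78, 102]) cube([108, 19, 1084]);
translate([1392, 78, 102]) cube([108, 19, 1084]);
translate([1550, 78, 102]) cube([108, 19, 1084]);
translate([1708, 78, 102]) cube([108, 19, 1084]);
translate([1866, 78, 102]) cube([108, 19, 1084]);


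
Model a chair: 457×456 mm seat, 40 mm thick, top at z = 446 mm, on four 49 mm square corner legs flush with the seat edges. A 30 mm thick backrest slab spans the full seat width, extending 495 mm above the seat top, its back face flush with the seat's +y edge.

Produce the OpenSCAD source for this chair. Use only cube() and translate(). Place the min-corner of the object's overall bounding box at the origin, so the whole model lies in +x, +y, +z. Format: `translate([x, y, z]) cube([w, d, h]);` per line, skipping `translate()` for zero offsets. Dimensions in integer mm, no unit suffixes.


translate([0, 0, 406]) cube([457, 456, 40]);
cube([49, 49, 406]);
translate([408, 0, 0]) cube([49, 49, 406]);
translate([0, 407, 0]) cube([49, 49, 406]);
translate([408, 407, 0]) cube([49, 49, 406]);
translate([0, 426, 446]) cube([457, 30, 495]);


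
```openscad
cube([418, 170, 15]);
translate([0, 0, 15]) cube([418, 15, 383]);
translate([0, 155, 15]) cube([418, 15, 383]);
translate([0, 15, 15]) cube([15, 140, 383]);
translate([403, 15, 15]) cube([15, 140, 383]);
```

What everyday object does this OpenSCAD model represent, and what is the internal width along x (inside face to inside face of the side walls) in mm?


An open box. The internal width is 388 mm.

A 418×170 base slab with four walls standing on it — an open box. The base is 418 mm wide and the walls are 15 mm thick, so the internal width is 418 − 2 × 15 = 388 mm.


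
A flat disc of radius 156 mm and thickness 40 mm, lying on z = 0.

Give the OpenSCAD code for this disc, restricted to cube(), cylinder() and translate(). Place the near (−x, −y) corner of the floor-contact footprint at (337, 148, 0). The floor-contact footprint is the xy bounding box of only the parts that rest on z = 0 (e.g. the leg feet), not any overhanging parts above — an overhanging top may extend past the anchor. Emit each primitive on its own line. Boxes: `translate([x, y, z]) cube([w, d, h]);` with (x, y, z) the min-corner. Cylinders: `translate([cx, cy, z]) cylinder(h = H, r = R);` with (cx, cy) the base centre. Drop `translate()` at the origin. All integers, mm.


translate([493, 304, 0]) cylinder(h = 40, r = 156);


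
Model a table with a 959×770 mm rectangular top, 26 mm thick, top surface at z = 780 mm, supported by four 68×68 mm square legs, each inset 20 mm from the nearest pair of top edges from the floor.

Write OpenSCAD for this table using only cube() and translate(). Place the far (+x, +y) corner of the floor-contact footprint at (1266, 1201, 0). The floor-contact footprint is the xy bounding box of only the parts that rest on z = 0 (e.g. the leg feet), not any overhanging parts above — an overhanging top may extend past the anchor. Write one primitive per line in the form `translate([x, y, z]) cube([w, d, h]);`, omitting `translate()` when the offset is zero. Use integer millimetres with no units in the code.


translate([327, 451, 754]) cube([959, 770, 26]);
translate([347, 471, 0]) cube([68, 68, 754]);
translate([1198, 471, 0]) cube([68, 68, 754]);
translate([347, 1133, 0]) cube([68, 68, 754]);
translate([1198, 1133, 0]) cube([68, 68, 754]);


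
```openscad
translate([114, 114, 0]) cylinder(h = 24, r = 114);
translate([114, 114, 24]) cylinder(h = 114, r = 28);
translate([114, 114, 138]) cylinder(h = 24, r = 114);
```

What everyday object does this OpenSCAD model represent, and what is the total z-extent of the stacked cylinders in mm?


A spool. The overall height is 162 mm.

Three coaxial cylinders, large–small–large — a spool. Two 24 mm flanges and a 114 mm core give 24 + 114 + 24 = 162 mm.


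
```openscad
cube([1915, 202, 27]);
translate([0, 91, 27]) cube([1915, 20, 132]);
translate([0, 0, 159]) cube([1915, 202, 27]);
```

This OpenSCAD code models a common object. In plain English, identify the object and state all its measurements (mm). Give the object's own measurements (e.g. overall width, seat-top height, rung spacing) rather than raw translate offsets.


An I-beam lying along x, 1915 mm long. Overall section height 186 mm. Two flanges 202 mm wide (y) and 27 mm thick, one on the floor and one at the top; a web 20 mm thick runs between them, centred on the flange width.


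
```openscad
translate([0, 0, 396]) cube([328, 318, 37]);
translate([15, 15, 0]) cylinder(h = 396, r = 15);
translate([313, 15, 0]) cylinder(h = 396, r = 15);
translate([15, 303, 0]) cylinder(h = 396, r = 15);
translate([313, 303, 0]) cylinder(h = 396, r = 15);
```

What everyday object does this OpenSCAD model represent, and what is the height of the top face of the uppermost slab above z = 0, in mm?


A stool. The seat height is 433 mm.

A 328×318×37 slab at z = 396 on four corner cylinders — a stool. The seat top is 396 + 37 = 433 mm.


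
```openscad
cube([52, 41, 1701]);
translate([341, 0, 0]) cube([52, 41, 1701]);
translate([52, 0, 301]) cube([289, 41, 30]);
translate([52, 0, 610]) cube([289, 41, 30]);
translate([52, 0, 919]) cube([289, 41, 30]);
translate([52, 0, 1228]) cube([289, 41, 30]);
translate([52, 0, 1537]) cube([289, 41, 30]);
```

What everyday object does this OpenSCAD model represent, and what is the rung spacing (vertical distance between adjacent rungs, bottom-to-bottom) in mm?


A ladder. The rung spacing is 309 mm.

Two tall 52×41 posts with 5 short bars between them — a ladder. Adjacent rungs sit at z = 301 and z = 610, so the spacing is 610 − 301 = 309 mm.


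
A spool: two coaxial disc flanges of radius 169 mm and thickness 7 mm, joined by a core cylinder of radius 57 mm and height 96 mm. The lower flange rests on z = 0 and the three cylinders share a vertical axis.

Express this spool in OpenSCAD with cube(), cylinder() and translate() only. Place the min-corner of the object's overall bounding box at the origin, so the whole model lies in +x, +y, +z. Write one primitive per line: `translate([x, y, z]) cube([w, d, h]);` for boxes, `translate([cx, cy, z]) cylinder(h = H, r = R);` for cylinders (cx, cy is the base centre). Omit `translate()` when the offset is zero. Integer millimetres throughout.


translate([169, 169, 0]) cylinder(h = 7, r = 169);
translate([169, 169, 7]) cylinder(h = 96, r = 57);
translate([169, 169, 103]) cylinder(h = 7, r = 169);


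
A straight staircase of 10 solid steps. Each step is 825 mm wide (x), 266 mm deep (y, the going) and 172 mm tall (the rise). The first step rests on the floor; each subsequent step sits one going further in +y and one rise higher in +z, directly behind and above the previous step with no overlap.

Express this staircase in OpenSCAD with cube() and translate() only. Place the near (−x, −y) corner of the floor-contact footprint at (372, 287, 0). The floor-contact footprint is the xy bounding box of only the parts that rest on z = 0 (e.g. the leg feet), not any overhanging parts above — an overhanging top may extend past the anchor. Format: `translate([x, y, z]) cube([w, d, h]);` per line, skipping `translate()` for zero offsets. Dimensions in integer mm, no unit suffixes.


translate([372, 287, 0]) cube([825, 266, 172]);
translate([372, 553, 172]) cube([825, 266, 172]);
translate([372, 819, 344]) cube([825, 266, 172]);
translate([372, 1085, 516]) cube([825, 266, 172]);
translate([372, 1351, 688]) cube([825, 266, 172]);
translate([372, 1617, 860]) cube([825, 266, 172]);
translate([372, 1883, 1032]) cube([825, 266, 172]);
translate([372, 2149, 1204]) cube([825, 266, 172]);
translate([372, 2415, 1376]) cube([825, 266, 172]);
translate([372, 2681, 1548]) cube([825, 266, 172]);


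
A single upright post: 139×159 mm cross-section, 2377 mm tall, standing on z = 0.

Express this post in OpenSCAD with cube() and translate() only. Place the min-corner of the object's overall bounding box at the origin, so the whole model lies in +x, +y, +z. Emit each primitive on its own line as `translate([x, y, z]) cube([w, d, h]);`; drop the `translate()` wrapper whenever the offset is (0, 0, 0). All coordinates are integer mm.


cube([139, 159, 2377]);


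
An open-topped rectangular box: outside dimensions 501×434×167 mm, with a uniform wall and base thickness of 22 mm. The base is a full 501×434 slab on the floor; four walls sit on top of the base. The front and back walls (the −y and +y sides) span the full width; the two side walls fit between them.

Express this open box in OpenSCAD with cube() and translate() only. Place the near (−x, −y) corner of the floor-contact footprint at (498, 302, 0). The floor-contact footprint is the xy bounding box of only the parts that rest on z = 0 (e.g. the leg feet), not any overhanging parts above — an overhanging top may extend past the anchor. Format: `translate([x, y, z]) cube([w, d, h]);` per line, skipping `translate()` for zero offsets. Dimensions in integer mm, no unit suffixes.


translate([498, 302, 0]) cube([501, 434, 22]);
translate([498, 302, 22]) cube([501, 22, 145]);
translate([498, 714, 22]) cube([501, 22, 145]);
translate([498, 324, 22]) cube([22, 390, 145]);
translate([977, 324, 22]) cube([22, 390, 145]);


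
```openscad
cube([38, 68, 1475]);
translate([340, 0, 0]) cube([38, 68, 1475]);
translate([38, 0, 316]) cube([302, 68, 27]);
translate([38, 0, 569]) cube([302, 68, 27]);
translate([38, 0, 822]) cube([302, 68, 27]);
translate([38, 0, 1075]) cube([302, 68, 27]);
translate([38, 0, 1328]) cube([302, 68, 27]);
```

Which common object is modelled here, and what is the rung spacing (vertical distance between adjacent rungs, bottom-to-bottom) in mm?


A ladder. The rung spacing is 253 mm.

Two tall 38×68 posts with 5 short bars between them — a ladder. Adjacent rungs sit at z = 316 and z = 569, so the spacing is 569 − 316 = 253 mm.


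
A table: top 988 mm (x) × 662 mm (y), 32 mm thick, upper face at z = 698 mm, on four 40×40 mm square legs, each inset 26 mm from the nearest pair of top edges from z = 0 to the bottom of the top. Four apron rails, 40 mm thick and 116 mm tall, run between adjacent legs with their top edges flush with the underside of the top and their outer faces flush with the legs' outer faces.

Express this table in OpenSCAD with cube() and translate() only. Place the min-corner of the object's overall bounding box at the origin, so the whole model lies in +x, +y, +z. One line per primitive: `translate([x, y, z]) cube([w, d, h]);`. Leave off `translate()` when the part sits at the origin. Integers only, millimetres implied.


// leg_h = 698 - 32 = 666
// apron z = 666 - 116 = 550
translate([0, 0, 666]) cube([988, 662, 32]);
translate([26, 26, 0]) cube([40, 40, 666]);
translate([922, 26, 0]) cube([40, 40, 666]);
translate([26, 596, 0]) cube([40, 40, 666]);
translate([922, 596, 0]) cube([40, 40, 666]);
translate([66, 26, 550]) cube([856, 40, 116]);
translate([66, 596, 550]) cube([856, 40, 116]);
translate([26, 66, 550]) cube([40, 530, 116]);
translate([922, 66, 550]) cube([40, 530, 116]);


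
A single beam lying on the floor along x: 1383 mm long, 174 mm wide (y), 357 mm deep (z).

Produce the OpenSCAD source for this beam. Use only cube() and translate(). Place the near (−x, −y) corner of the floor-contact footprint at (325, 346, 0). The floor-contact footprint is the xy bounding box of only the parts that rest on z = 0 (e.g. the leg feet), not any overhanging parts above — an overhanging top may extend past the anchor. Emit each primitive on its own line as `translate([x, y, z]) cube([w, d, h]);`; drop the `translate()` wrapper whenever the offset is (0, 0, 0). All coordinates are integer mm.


translate([325, 346, 0]) cube([1383, 174, 357]);


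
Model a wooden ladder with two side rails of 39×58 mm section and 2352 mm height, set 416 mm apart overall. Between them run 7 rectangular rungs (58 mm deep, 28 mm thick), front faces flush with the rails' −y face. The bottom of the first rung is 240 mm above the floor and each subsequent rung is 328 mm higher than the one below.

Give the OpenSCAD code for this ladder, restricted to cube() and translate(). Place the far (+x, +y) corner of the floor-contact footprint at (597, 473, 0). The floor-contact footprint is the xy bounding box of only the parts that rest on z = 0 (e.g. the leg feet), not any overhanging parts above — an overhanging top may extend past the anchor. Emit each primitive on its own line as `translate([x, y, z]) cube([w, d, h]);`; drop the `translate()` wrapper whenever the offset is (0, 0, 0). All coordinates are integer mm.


// rung span = 416 - 2*39 = 338
// rung[k] z = 240 + k*328
translate([181, 415, 0]) cube([39, 58, 2352]);
translate([558, 415, 0]) cube([39, 58, 2352]);
translate([220, 415, 240]) cube([338, 58, 28]);
translate([220, 415, 568]) cube([338, 58, 28]);
translate([220, 415, 896]) cube([338, 58, 28]);
translate([220, 415, 1224]) cube([338, 58, 28]);
translate([220, 415, 1552]) cube([338, 58, 28]);
translate([220, 415, 1880]) cube([338, 58, 28]);
translate([220, 415, 2208]) cube([338, 58, 28]);


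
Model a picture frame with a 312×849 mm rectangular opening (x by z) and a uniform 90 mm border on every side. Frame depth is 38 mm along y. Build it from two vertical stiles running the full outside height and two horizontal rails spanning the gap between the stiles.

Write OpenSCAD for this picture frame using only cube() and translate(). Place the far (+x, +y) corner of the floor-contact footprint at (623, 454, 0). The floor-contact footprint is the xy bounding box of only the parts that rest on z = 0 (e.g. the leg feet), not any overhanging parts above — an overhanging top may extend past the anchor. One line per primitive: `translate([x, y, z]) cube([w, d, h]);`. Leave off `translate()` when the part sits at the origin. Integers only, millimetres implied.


translate([131, 416, 0]) cube([90, 38, 1029]);
translate([533, 416, 0]) cube([90, 38, 1029]);
translate([221, 416, 0]) cube([312, 38, 90]);
translate([221, 416, 939]) cube([312, 38, 90]);


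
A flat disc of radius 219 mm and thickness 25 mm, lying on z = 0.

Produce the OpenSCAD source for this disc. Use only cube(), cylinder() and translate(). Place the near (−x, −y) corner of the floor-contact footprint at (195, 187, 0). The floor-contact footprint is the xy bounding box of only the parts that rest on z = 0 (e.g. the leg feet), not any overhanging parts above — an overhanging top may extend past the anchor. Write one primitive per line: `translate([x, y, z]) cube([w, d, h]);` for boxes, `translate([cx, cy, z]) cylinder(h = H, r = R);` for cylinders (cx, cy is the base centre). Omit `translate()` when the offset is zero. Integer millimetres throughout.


translate([414, 406, 0]) cylinder(h = 25, r = 219);


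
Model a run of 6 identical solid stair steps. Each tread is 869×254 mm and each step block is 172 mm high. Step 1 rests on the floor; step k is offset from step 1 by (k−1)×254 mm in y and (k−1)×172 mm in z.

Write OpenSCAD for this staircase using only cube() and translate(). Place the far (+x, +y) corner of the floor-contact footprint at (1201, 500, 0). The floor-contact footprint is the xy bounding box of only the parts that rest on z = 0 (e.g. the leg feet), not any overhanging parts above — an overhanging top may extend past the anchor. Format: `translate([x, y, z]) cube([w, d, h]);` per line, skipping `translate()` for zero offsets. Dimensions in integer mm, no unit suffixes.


translate([332, 246, 0]) cube([869, 254, 172]);
translate([332, 500, 172]) cube([869, 254, 172]);
translate([332, 754, 344]) cube([869, 254, 172]);
translate([332, 1008, 516]) cube([869, 254, 172]);
translate([332, 1262, 688]) cube([869, 254, 172]);
translate([332, 1516, 860]) cube([869, 254, 172]);


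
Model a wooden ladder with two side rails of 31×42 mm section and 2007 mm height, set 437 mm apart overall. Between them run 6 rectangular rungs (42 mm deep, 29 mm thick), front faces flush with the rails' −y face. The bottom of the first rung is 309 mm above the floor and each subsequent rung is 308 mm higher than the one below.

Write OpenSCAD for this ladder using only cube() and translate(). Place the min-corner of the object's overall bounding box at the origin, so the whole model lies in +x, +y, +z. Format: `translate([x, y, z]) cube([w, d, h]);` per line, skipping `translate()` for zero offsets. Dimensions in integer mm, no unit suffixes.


cube([31, 42, 2007]);
translate([406, 0, 0]) cube([31, 42, 2007]);
translate([31, 0, 309]) cube([375, 42, 29]);
translate([31, 0, 617]) cube([375, 42, 29]);
translate([31, 0, 925]) cube([375, 42, 29]);
translate([31, 0, 1233]) cube([375, 42, 29]);
translate([31, 0, 1541]) cube([375, 42, 29]);
translate([31, 0, 1849]) cube([375, 42, 29]);
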